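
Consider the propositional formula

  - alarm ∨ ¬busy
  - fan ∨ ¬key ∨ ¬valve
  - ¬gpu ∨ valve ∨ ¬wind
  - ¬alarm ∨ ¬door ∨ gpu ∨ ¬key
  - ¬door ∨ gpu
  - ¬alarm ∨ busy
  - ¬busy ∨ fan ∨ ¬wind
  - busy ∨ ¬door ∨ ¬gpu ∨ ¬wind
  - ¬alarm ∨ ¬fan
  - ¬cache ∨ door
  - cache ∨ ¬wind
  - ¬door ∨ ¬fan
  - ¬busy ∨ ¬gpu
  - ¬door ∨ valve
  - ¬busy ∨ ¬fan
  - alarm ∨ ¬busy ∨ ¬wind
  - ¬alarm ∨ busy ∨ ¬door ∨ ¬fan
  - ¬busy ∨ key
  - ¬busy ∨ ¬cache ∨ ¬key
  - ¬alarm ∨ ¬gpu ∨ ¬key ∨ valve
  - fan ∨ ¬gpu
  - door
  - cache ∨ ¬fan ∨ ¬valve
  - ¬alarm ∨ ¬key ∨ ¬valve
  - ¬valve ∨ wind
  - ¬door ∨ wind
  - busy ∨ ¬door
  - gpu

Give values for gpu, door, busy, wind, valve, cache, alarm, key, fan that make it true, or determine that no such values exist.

Case door = True:
  (¬door ∨ gpu) forces gpu = True.
  (¬door ∨ ¬fan) forces fan = False.
  Clause (fan ∨ ¬gpu) is falsified — contradiction.
Case door = False:
  Clause (door) is falsified — contradiction.
Both cases fail, so the formula is unsatisfiable.

No satisfying assignment exists.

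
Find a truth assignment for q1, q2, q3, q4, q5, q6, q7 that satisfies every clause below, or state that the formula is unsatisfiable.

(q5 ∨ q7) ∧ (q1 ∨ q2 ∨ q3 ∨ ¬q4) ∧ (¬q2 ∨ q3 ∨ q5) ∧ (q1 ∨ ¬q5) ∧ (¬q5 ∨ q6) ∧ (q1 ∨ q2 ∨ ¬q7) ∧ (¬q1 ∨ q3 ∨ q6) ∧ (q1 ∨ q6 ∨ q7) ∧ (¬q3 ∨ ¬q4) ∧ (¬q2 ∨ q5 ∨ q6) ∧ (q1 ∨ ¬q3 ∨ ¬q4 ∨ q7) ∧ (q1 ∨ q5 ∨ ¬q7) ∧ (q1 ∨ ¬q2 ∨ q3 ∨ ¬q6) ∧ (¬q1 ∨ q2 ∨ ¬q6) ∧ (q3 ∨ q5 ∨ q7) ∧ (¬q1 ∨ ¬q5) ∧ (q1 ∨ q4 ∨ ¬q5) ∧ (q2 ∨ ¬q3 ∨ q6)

q1 = True, q2 = True, q3 = True, q4 = False, q5 = False, q6 = True, q7 = True

Try q1 = False:
  (q1 ∨ ¬q5) forces q5 = False.
  (q5 ∨ q7) forces q7 = True.
  clause (q1 ∨ q5 ∨ ¬q7) is falsified — backtrack.
So q1 = True.
  then (¬q1 ∨ ¬q5) forces q5 = False.
  then (q5 ∨ q7) forces q7 = True.
Try q2 = False:
  (¬q1 ∨ q2 ∨ ¬q6) forces q6 = False.
  (¬q1 ∨ q3 ∨ q6) forces q3 = True.
  clause (q2 ∨ ¬q3 ∨ q6) is falsified — backtrack.
So q2 = True.
  then (¬q2 ∨ q3 ∨ q5) forces q3 = True.
  then (¬q3 ∨ ¬q4) forces q4 = False.
  then (¬q2 ∨ q5 ∨ q6) forces q6 = True.
All clauses satisfied.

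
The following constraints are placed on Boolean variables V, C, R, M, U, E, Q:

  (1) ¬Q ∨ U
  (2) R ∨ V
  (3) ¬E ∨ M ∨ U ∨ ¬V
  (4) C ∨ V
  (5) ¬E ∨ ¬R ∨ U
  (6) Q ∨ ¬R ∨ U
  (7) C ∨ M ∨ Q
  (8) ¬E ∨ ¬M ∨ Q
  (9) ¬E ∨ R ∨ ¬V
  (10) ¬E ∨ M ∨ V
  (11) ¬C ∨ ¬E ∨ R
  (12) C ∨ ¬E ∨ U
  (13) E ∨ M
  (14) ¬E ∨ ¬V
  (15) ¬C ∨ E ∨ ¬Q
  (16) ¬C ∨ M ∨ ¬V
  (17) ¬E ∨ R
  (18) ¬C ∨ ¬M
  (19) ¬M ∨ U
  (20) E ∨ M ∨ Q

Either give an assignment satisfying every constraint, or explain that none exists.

V = True, C = False, R = False, M = True, U = True, E = False, Q = False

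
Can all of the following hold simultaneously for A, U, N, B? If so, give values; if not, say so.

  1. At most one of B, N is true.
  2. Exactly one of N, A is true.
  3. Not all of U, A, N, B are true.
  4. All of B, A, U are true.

A=T; U=T; N=F; B=T

  (1) {B, N}: 1 true — at most one ✓
  (2) {N, A}: 1 true — exactly one ✓
  (3) {U, A, N, B}: 3/4 true — not all ✓
  (4) {B, A, U}: all 3 true ✓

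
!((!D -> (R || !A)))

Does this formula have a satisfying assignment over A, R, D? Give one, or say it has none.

A = True, R = False, D = False

  !((!D -> (R || !A))) = True
    !D -> (R || !A) = False
      !D = True
      R || !A = False
        !A = False
The formula evaluates to True.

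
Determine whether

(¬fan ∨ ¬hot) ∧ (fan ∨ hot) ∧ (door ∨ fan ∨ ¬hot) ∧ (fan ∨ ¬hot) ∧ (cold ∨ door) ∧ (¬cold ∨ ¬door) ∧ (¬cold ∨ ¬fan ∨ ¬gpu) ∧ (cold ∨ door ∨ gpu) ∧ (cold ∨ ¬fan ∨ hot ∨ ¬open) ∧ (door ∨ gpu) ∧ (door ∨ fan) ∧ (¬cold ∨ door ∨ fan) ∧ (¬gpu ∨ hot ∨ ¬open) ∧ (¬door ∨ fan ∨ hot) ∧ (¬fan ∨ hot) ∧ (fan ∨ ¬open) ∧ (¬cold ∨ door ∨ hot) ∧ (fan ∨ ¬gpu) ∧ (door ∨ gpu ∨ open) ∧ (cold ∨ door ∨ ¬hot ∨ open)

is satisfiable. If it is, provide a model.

Unsatisfiable

Case fan = True:
  (¬fan ∨ ¬hot) forces hot = False.
  Clause (¬fan ∨ hot) is falsified — contradiction.
Case fan = False:
  (fan ∨ hot) forces hot = True.
  Clause (fan ∨ ¬hot) is falsified — contradiction.
Both cases fail, so the formula is unsatisfiable.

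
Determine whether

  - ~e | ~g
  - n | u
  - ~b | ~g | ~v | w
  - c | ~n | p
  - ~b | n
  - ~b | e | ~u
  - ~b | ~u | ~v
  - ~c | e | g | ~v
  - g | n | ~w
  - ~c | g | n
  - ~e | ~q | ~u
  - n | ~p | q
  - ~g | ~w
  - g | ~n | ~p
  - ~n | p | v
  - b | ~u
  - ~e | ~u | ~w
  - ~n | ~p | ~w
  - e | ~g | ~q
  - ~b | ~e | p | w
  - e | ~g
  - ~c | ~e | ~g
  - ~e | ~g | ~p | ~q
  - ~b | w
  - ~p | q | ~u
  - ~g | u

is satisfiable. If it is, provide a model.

g = False, q = True, c = True, e = True, n = True, b = True, p = False, u = False, w = True, v = True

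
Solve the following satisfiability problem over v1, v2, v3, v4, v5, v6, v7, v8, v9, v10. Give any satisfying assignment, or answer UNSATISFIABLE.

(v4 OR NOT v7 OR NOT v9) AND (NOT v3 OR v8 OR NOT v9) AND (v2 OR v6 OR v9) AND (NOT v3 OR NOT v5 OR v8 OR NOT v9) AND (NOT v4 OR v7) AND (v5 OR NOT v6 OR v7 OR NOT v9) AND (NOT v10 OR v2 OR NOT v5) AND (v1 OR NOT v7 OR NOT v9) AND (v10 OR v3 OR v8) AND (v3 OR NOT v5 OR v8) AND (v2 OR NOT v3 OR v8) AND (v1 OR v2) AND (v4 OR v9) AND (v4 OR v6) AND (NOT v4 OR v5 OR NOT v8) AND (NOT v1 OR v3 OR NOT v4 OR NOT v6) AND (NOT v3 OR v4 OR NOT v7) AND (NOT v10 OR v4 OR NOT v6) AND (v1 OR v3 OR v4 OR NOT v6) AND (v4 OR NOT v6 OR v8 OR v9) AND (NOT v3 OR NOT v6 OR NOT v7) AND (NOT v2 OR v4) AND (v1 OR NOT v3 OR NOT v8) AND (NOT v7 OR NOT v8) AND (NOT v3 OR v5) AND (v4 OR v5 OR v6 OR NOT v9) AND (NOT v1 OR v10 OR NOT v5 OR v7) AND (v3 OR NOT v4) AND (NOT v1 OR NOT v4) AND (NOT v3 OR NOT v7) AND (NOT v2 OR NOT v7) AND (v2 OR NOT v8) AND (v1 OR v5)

Case v1 = True:
  (NOT v1 OR NOT v4) forces v4 = False.
  (v4 OR v9) forces v9 = True.
  (v4 OR NOT v7 OR NOT v9) forces v7 = False.
  (v4 OR v6) forces v6 = True.
  (v5 OR NOT v6 OR v7 OR NOT v9) forces v5 = True.
  (NOT v10 OR v4 OR NOT v6) forces v10 = False.
  Clause (NOT v1 OR v10 OR NOT v5 OR v7) is falsified — contradiction.
Case v1 = False:
  (v1 OR v2) forces v2 = True.
  (NOT v2 OR v4) forces v4 = True.
  (NOT v4 OR v7) forces v7 = True.
  Clause (NOT v2 OR NOT v7) is falsified — contradiction.
Both cases fail, so the formula is unsatisfiable.

Unsatisfiable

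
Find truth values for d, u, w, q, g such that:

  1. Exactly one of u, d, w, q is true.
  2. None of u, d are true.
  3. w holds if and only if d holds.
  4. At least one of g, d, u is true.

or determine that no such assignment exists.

d=F; u=F; w=F; q=T; g=T

  (1) {u, d, w, q}: 1 true — exactly one ✓
  (2) {u, d}: 0 true — none ✓
  (3) w=F, d=F — same ✓
  (4) {g, d, u}: 1 true — at least one ✓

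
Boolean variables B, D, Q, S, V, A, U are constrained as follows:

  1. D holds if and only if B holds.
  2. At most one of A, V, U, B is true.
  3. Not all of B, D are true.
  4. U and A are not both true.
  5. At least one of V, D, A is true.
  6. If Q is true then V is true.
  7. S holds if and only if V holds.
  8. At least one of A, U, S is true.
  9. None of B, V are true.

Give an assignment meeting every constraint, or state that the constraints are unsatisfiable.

B = False, D = False, Q = False, S = False, V = False, A = True, U = False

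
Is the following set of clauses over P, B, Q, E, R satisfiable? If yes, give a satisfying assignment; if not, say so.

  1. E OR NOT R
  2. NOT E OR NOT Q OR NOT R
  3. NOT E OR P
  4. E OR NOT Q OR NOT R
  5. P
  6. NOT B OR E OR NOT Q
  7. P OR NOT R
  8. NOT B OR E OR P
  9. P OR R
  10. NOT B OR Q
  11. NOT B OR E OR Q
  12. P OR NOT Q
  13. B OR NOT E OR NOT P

Unit clause (P) forces P = True.
Set B = True.
  then (NOT B OR Q) forces Q = True.
  then (NOT B OR E OR NOT Q) forces E = True.
  then (NOT E OR NOT Q OR NOT R) forces R = False.
All clauses satisfied.

P = True, B = True, Q = True, E = True, R = False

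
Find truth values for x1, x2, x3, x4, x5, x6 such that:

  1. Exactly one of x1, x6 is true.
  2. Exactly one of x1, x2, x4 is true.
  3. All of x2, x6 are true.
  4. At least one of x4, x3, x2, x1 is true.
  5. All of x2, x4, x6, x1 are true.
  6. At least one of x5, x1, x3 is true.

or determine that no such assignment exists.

Case x1 = True:
  (1) with x1=T forces x6 = False.
  Constraint (3) is violated (x6=F) — contradiction.
Case x1 = False:
  Constraint (5) is violated (x1=F) — contradiction.
Both cases fail — unsatisfiable.

UNSATISFIABLE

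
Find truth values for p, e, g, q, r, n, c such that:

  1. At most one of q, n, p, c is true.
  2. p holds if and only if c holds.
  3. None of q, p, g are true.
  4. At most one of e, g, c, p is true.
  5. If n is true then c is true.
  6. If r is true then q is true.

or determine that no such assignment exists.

p = False, e = True, g = False, q = False, r = False, n = False, c = False

  (1) {q, n, p, c}: 0 true — at most one ✓
  (2) p=F, c=F — same ✓
  (3) {q, p, g}: 0 true — none ✓
  (4) {e, g, c, p}: 1 true — at most one ✓
  (5) n=F ⇒ c: vacuous ✓
  (6) r=F ⇒ q: vacuous ✓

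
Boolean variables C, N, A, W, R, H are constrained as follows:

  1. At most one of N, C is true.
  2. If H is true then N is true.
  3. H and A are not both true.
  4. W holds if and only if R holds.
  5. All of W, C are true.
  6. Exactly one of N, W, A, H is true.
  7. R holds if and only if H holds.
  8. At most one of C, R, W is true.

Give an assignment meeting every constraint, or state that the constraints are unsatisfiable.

Case W = True:
  (4) with W=T forces R = True.
  Constraint (8) is violated (R=T, W=T) — contradiction.
Case W = False:
  Constraint (5) is violated (W=F) — contradiction.
Both cases fail — unsatisfiable.

No satisfying assignment exists.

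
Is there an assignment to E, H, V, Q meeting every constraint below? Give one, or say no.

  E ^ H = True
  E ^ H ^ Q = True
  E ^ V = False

E: False, H: True, V: False, Q: False

E ^ H = F ^ T = True ✓
E ^ H ^ Q = F ^ T ^ F = True ✓
E ^ V = F ^ F = False ✓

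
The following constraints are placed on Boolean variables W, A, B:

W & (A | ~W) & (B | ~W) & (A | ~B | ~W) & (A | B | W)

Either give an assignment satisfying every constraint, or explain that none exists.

Unit clause (W) forces W = True.
In (A | ~W) only A is left, so A = True.
In (B | ~W) only B is left, so B = True.
All clauses satisfied.

W: True, A: True, B: True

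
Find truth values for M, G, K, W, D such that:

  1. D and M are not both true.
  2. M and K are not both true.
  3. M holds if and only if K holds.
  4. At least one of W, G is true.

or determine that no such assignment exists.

M=F, G=T, K=F, W=T, D=F

  (1) D=F, M=F — not both ✓
  (2) M=F, K=F — not both ✓
  (3) M=F, K=F — same ✓
  (4) {W, G}: 2 true — at least one ✓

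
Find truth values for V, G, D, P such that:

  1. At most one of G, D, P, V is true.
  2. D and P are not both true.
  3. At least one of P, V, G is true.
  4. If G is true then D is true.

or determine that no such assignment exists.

V: False, G: False, D: False, P: True

  (1) {G, D, P, V}: 1 true — at most one ✓
  (2) D=F, P=T — not both ✓
  (3) {P, V, G}: 1 true — at least one ✓
  (4) G=F ⇒ D: vacuous ✓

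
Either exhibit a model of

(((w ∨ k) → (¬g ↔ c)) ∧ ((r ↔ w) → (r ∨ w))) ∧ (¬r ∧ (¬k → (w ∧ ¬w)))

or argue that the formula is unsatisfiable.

c=T, w=T, k=T, g=F, r=F

  ((w ∨ k) → (¬g ↔ c)) ∧ ((r ↔ w) → (r ∨ w)) = True
    (w ∨ k) → (¬g ↔ c) = True
      w ∨ k = True
      ¬g ↔ c = True
        ¬g = True
    (r ↔ w) → (r ∨ w) = True
      r ↔ w = False
      r ∨ w = True
  ¬r ∧ (¬k → (w ∧ ¬w)) = True
    ¬r = True
    ¬k → (w ∧ ¬w) = True
      ¬k = False
      w ∧ ¬w = False
        ¬w = False
Both conjuncts True, so the formula holds.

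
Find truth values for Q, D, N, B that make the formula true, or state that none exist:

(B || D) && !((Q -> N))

Q = True, D = False, N = False, B = True

  B || D = True
  !((Q -> N)) = True
    Q -> N = False
Both conjuncts True, so the formula holds.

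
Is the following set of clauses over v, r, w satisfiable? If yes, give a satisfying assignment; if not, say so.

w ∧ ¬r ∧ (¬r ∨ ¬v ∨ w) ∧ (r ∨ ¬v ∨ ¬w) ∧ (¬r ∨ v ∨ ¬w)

Unit clause (w) forces w = True.
Unit clause (¬r) forces r = False.
In (r ∨ ¬v ∨ ¬w) only ¬v is left, so v = False.
Check each clause:
  (w): w holds.
  (¬r): ¬r holds.
  (¬r ∨ ¬v ∨ w): ¬r holds.
  (r ∨ ¬v ∨ ¬w): ¬v holds.
  (¬r ∨ v ∨ ¬w): ¬r holds.
All clauses satisfied.

v: False; r: False; w: True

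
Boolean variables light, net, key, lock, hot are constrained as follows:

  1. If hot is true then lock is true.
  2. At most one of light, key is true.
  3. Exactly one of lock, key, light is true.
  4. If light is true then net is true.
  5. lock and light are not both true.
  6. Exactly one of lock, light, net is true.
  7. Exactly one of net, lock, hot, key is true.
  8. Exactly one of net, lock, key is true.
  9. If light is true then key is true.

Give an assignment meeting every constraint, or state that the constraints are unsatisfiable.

light: False, net: False, key: False, lock: True, hot: False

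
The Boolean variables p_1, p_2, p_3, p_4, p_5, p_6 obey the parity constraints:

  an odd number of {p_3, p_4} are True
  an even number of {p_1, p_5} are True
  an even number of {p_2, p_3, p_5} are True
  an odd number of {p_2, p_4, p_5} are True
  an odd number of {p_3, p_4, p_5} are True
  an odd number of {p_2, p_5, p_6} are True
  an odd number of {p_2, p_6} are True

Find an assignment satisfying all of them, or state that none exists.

p_1 = False, p_2 = True, p_3 = True, p_4 = False, p_5 = False, p_6 = False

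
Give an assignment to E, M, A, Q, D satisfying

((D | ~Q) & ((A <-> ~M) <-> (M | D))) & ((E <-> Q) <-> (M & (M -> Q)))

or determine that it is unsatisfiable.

E = True, M = False, A = False, Q = False, D = False

  (D | ~Q) & ((A <-> ~M) <-> (M | D)) = True
    D | ~Q = True
      ~Q = True
    (A <-> ~M) <-> (M | D) = True
      A <-> ~M = False
        ~M = True
      M | D = False
  (E <-> Q) <-> (M & (M -> Q)) = True
    E <-> Q = False
    M & (M -> Q) = False
      M -> Q = True
Both conjuncts True, so the formula holds.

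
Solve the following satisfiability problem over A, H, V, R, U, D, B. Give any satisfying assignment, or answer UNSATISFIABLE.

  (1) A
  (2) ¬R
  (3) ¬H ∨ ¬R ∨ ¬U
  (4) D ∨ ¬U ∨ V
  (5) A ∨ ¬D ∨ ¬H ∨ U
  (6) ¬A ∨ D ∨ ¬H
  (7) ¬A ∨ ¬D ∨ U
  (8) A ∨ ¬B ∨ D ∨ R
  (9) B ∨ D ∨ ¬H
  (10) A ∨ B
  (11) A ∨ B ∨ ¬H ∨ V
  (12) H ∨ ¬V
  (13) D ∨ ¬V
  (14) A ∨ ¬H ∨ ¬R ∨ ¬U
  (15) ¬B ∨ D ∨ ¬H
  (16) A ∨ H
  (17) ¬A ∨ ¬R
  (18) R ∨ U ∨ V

A = True, H = True, V = False, R = False, U = True, D = True, B = False

Unit clause (A) forces A = True.
Unit clause (¬R) forces R = False.
Set H = True.
  then (¬A ∨ D ∨ ¬H) forces D = True.
  then (¬A ∨ ¬D ∨ U) forces U = True.
Set V = False.
Set B = False.
All clauses satisfied.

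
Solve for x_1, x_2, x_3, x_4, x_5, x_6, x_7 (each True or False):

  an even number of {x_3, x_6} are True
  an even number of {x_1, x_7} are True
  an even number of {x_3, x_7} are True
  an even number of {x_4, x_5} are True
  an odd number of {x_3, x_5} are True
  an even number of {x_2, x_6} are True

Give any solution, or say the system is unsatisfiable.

x_1: False, x_2: False, x_3: False, x_4: True, x_5: True, x_6: False, x_7: False

{x_3, x_6}: 0 true → even ✓
{x_1, x_7}: 0 true → even ✓
{x_3, x_7}: 0 true → even ✓
{x_4, x_5}: 2 true → even ✓
{x_3, x_5}: 1 true → odd ✓
{x_2, x_6}: 0 true → even ✓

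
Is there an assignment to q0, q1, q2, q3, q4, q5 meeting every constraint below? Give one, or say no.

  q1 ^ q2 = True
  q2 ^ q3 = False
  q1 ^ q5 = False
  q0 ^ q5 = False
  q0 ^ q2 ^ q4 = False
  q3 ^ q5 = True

q0 = False, q1 = False, q2 = True, q3 = True, q4 = True, q5 = False

q1 ^ q2 = F ^ T = True ✓
q2 ^ q3 = T ^ T = False ✓
q1 ^ q5 = F ^ F = False ✓
q0 ^ q5 = F ^ F = False ✓
q0 ^ q2 ^ q4 = F ^ T ^ T = False ✓
q3 ^ q5 = T ^ F = True ✓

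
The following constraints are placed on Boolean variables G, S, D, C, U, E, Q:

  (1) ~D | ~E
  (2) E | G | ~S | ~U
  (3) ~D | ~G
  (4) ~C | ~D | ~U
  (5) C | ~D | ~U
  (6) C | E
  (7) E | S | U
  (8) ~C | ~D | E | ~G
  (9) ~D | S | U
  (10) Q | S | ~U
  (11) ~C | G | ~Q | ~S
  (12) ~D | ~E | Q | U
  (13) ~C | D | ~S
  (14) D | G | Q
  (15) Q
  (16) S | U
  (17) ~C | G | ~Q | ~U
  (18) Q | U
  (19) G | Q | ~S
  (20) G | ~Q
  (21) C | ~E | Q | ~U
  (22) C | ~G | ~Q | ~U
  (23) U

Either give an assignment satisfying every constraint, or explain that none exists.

G = True, S = False, D = False, C = True, U = True, E = True, Q = True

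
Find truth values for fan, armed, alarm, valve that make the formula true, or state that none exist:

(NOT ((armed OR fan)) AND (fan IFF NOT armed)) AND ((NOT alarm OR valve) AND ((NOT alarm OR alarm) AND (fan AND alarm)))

The formula is unsatisfiable.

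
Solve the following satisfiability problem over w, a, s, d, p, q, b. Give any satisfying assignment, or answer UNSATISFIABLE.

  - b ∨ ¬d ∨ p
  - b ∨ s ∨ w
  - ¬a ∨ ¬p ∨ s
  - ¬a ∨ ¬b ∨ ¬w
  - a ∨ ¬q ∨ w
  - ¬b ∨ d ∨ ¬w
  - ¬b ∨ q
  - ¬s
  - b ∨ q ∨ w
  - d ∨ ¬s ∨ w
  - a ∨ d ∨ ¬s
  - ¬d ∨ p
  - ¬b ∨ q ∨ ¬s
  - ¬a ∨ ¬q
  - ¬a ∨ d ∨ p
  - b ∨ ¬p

Unit clause (¬s) forces s = False.
Try w = False:
  (b ∨ s ∨ w) forces b = True.
  (¬b ∨ q) forces q = True.
  (a ∨ ¬q ∨ w) forces a = True.
  clause (¬a ∨ ¬q) is falsified — backtrack.
So w = True.
Set a = False.
Set d = True.
  then (¬d ∨ p) forces p = True.
  then (b ∨ ¬p) forces b = True.
  then (¬b ∨ q) forces q = True.
All clauses satisfied.

w=T, a=F, s=F, d=T, p=T, q=T, b=T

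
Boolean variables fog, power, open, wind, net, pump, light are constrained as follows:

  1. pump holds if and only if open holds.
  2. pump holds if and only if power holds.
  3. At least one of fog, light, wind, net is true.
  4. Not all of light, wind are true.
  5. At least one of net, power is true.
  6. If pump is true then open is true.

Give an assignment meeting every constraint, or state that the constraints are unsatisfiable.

fog=T; power=T; open=T; wind=T; net=F; pump=T; light=F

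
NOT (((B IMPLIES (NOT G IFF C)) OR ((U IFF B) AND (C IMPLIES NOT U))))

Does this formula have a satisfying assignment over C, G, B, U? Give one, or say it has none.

C: False; G: False; B: True; U: False

  NOT (((B IMPLIES (NOT G IFF C)) OR ((U IFF B) AND (C IMPLIES NOT U)))) = True
    (B IMPLIES (NOT G IFF C)) OR ((U IFF B) AND (C IMPLIES NOT U)) = False
      B IMPLIES (NOT G IFF C) = False
        NOT G IFF C = False
          NOT G = True
      (U IFF B) AND (C IMPLIES NOT U) = False
        U IFF B = False
        C IMPLIES NOT U = True
          NOT U = True
The formula evaluates to True.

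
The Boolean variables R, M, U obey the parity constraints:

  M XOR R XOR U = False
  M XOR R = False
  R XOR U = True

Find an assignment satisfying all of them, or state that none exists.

R = True, M = True, U = False

M XOR R XOR U = T XOR T XOR F = False ✓
M XOR R = T XOR T = False ✓
R XOR U = T XOR F = True ✓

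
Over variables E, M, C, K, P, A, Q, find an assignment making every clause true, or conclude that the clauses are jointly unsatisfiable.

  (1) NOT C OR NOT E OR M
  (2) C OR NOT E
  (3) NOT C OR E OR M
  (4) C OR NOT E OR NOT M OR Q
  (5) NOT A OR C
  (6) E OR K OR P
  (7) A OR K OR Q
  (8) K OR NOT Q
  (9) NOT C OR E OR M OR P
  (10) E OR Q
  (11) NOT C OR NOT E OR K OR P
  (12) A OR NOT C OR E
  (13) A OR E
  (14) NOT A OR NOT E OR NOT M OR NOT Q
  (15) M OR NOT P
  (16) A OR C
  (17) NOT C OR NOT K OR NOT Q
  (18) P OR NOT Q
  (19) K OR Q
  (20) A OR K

E: True; M: True; C: True; K: True; P: True; A: False; Q: False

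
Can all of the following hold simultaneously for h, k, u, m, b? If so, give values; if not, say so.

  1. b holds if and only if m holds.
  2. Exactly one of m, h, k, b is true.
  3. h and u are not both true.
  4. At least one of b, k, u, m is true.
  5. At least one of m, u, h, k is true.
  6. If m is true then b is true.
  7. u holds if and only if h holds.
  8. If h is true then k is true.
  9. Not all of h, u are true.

h=F, k=T, u=F, m=F, b=F

  (1) b=F, m=F — same ✓
  (2) {m, h, k, b}: 1 true — exactly one ✓
  (3) h=F, u=F — not both ✓
  (4) {b, k, u, m}: 1 true — at least one ✓
  (5) {m, u, h, k}: 1 true — at least one ✓
  (6) m=F ⇒ b: vacuous ✓
  (7) u=F, h=F — same ✓
  (8) h=F ⇒ k: vacuous ✓
  (9) {h, u}: 0/2 true — not all ✓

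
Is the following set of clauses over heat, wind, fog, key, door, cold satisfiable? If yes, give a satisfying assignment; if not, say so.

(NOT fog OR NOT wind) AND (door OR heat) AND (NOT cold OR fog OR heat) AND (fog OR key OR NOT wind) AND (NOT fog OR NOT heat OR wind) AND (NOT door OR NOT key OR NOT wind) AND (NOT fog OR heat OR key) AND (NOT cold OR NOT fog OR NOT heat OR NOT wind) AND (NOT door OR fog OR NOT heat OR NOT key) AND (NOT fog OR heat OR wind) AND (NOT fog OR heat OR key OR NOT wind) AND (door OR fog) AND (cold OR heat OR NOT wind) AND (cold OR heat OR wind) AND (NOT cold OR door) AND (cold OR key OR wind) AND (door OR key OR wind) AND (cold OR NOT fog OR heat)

heat = True, wind = False, fog = False, key = False, door = True, cold = True

Set heat = True.
Try wind = True:
  (NOT fog OR NOT wind) forces fog = False.
  (fog OR key OR NOT wind) forces key = True.
  (NOT door OR NOT key OR NOT wind) forces door = False.
  clause (door OR fog) is falsified — backtrack.
So wind = False.
  then (NOT fog OR NOT heat OR wind) forces fog = False.
  then (door OR fog) forces door = True.
  then (NOT door OR fog OR NOT heat OR NOT key) forces key = False.
  then (cold OR key OR wind) forces cold = True.
All clauses satisfied.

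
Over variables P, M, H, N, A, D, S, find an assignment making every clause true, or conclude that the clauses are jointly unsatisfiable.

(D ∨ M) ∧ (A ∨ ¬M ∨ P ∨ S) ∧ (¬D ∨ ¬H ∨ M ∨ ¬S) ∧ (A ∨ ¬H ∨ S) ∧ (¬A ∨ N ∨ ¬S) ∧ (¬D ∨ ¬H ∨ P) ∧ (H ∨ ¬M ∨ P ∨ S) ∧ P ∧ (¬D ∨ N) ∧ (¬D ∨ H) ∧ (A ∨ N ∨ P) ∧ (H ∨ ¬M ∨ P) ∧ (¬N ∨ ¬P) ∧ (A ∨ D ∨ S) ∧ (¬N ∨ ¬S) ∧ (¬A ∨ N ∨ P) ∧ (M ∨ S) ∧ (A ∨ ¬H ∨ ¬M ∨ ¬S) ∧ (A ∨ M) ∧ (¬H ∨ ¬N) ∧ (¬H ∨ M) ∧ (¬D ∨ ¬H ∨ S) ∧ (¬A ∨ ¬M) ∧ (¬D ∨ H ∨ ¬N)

Unit clause (P) forces P = True.
In (¬N ∨ ¬P) only ¬N is left, so N = False.
In (¬D ∨ N) only ¬D is left, so D = False.
In (D ∨ M) only M is left, so M = True.
In (¬A ∨ ¬M) only ¬A is left, so A = False.
In (A ∨ D ∨ S) only S is left, so S = True.
In (A ∨ ¬H ∨ ¬M ∨ ¬S) only ¬H is left, so H = False.
All clauses satisfied.

P = True, M = True, H = False, N = False, A = False, D = False, S = True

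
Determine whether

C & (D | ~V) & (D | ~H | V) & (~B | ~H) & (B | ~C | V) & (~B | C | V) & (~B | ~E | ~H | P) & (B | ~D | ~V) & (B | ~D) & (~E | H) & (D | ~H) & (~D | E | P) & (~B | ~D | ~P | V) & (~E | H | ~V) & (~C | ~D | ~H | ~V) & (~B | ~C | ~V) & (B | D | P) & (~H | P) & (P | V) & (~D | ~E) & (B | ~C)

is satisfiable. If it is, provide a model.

V: False; B: True; H: False; E: False; P: True; D: False; C: True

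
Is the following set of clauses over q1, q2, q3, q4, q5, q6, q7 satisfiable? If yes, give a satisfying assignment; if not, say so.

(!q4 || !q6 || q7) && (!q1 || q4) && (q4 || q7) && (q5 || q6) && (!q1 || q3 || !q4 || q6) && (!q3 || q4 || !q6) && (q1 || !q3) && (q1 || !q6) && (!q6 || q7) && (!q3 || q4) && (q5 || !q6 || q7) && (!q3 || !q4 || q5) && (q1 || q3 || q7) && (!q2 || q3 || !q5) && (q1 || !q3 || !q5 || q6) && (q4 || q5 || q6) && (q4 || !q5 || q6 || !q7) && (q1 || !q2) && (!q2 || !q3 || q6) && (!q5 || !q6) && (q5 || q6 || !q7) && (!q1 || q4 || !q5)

Set q1 = True.
  then (!q1 || q4) forces q4 = True.
Set q2 = False.
Set q3 = False.
  then (!q1 || q3 || !q4 || q6) forces q6 = True.
  then (!q6 || q7) forces q7 = True.
  then (!q5 || !q6) forces q5 = False.
All clauses satisfied.

q1: True; q2: False; q3: False; q4: True; q5: False; q6: True; q7: True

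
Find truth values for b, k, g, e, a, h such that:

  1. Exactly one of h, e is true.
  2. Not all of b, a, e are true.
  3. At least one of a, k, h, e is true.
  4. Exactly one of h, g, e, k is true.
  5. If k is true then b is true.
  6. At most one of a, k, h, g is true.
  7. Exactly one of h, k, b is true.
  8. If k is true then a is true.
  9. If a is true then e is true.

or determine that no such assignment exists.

b = False, k = False, g = False, e = False, a = False, h = True

  (1) {h, e}: 1 true — exactly one ✓
  (2) {b, a, e}: 0/3 true — not all ✓
  (3) {a, k, h, e}: 1 true — at least one ✓
  (4) {h, g, e, k}: 1 true — exactly one ✓
  (5) k=F ⇒ b: vacuous ✓
  (6) {a, k, h, g}: 1 true — at most one ✓
  (7) {h, k, b}: 1 true — exactly one ✓
  (8) k=F ⇒ a: vacuous ✓
  (9) a=F ⇒ e: vacuous ✓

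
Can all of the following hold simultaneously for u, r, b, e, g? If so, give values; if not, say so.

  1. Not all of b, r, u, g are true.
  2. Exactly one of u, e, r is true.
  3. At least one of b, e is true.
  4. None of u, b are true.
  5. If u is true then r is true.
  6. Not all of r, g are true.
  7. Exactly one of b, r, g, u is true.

u = False; r = False; b = False; e = True; g = True

  (1) {b, r, u, g}: 1/4 true — not all ✓
  (2) {u, e, r}: 1 true — exactly one ✓
  (3) {b, e}: 1 true — at least one ✓
  (4) {u, b}: 0 true — none ✓
  (5) u=F ⇒ r: vacuous ✓
  (6) {r, g}: 1/2 true — not all ✓
  (7) {b, r, g, u}: 1 true — exactly one ✓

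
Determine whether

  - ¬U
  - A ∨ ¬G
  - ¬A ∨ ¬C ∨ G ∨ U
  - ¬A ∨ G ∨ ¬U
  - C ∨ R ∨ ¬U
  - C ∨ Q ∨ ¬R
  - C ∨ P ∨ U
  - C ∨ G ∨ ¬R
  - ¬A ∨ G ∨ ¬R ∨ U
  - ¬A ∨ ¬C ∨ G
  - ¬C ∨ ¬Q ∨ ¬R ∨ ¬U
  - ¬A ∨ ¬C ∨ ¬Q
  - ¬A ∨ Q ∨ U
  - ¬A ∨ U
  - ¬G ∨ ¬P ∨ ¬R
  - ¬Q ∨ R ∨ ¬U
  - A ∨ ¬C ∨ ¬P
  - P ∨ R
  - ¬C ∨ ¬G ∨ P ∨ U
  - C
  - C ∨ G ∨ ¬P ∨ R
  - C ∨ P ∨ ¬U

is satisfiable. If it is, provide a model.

Unit clause (¬U) forces U = False.
In (¬A ∨ U) only ¬A is left, so A = False.
Unit clause (C) forces C = True.
In (A ∨ ¬G) only ¬G is left, so G = False.
In (A ∨ ¬C ∨ ¬P) only ¬P is left, so P = False.
In (P ∨ R) only R is left, so R = True.
Set Q = False.
All clauses satisfied.

P = False, G = False, C = True, R = True, U = False, Q = False, A = False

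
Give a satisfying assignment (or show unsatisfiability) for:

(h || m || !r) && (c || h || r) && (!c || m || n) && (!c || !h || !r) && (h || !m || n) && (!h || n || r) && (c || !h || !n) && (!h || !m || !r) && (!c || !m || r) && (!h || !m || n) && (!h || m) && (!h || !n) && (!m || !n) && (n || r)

r = False, c = True, h = False, m = False, n = True

Set r = False.
  then (n || r) forces n = True.
  then (!h || !n) forces h = False.
  then (!m || !n) forces m = False.
  then (c || h || r) forces c = True.
All clauses satisfied.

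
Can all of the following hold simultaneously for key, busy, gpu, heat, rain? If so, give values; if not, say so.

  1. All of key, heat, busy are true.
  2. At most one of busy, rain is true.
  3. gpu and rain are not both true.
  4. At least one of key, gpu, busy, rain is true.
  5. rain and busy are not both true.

key = True, busy = True, gpu = False, heat = True, rain = False

  (1) {key, heat, busy}: all 3 true ✓
  (2) {busy, rain}: 1 true — at most one ✓
  (3) gpu=F, rain=F — not both ✓
  (4) {key, gpu, busy, rain}: 2 true — at least one ✓
  (5) rain=F, busy=T — not both ✓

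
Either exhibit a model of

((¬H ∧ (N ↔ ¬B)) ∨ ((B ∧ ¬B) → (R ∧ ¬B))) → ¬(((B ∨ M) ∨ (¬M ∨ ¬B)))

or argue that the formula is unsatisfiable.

Unsatisfiable

Case B = True: the formula becomes ((¬H ∧ ¬N) ∨ True) → ¬True = False.
Case B = False: the formula becomes ((¬H ∧ N) ∨ True) → ¬True = False.
Both cases fail — unsatisfiable.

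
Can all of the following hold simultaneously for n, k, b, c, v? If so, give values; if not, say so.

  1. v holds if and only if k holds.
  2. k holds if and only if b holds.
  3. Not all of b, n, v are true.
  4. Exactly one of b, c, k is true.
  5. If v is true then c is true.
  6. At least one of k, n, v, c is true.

n=F, k=F, b=F, c=T, v=F

  (1) v=F, k=F — same ✓
  (2) k=F, b=F — same ✓
  (3) {b, n, v}: 0/3 true — not all ✓
  (4) {b, c, k}: 1 true — exactly one ✓
  (5) v=F ⇒ c: vacuous ✓
  (6) {k, n, v, c}: 1 true — at least one ✓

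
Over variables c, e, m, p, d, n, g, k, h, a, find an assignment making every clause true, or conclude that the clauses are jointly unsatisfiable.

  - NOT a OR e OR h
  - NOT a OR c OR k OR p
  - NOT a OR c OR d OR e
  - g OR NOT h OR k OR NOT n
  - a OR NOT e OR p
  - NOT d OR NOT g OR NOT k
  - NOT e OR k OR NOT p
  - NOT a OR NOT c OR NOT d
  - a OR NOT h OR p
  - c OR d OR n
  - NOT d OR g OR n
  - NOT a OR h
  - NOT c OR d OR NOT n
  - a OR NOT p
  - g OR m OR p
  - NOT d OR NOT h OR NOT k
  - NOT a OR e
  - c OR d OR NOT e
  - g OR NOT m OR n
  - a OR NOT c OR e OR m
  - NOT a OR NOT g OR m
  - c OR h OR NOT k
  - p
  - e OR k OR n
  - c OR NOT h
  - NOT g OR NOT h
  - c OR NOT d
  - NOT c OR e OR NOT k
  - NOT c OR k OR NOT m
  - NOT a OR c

c=T; e=T; m=F; p=T; d=F; n=F; g=F; k=T; h=T; a=T

Unit clause (p) forces p = True.
In (a OR NOT p) only a is left, so a = True.
In (NOT a OR e) only e is left, so e = True.
In (NOT a OR c) only c is left, so c = True.
In (NOT e OR k OR NOT p) only k is left, so k = True.
In (NOT a OR NOT c OR NOT d) only NOT d is left, so d = False.
In (NOT a OR h) only h is left, so h = True.
In (NOT c OR d OR NOT n) only NOT n is left, so n = False.
In (NOT g OR NOT h) only NOT g is left, so g = False.
In (g OR NOT m OR n) only NOT m is left, so m = False.
All clauses satisfied.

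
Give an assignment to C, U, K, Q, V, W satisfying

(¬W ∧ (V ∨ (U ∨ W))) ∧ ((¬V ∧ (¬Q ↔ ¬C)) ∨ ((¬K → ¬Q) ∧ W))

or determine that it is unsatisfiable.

C = True, U = True, K = False, Q = True, V = False, W = False

  ¬W ∧ (V ∨ (U ∨ W)) = True
    ¬W = True
    V ∨ (U ∨ W) = True
      U ∨ W = True
  (¬V ∧ (¬Q ↔ ¬C)) ∨ ((¬K → ¬Q) ∧ W) = True
    ¬V ∧ (¬Q ↔ ¬C) = True
      ¬V = True
      ¬Q ↔ ¬C = True
        ¬Q = False
        ¬C = False
    (¬K → ¬Q) ∧ W = False
      ¬K → ¬Q = False
        ¬K = True
        ¬Q = False
Both conjuncts True, so the formula holds.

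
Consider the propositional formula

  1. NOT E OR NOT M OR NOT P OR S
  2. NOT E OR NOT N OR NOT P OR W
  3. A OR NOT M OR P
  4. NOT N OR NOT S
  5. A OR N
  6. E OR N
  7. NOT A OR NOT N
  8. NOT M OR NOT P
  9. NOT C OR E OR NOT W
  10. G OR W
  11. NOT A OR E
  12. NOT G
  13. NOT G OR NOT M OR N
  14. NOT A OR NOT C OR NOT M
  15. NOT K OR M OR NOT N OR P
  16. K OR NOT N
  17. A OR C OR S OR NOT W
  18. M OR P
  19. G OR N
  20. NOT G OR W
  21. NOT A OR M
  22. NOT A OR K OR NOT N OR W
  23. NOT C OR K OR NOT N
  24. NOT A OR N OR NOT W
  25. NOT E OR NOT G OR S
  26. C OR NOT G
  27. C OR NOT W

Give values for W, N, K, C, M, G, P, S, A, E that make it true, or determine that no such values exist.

W = True, N = True, K = True, C = True, M = False, G = False, P = True, S = False, A = False, E = True

Unit clause (NOT G) forces G = False.
In (G OR N) only N is left, so N = True.
In (NOT N OR NOT S) only NOT S is left, so S = False.
In (NOT A OR NOT N) only NOT A is left, so A = False.
In (G OR W) only W is left, so W = True.
In (K OR NOT N) only K is left, so K = True.
In (A OR C OR S OR NOT W) only C is left, so C = True.
In (NOT C OR E OR NOT W) only E is left, so E = True.
Try M = True:
  (NOT E OR NOT M OR NOT P OR S) forces P = False.
  clause (A OR NOT M OR P) is falsified — backtrack.
So M = False.
  then (NOT K OR M OR NOT N OR P) forces P = True.
All clauses satisfied.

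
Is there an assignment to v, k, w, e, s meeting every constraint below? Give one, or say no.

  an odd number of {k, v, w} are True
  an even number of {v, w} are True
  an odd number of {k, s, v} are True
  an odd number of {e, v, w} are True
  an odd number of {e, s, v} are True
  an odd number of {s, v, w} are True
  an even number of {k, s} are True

v: True, k: True, w: True, e: True, s: True

{k, v, w}: 3 true → odd ✓
{v, w}: 2 true → even ✓
{k, s, v}: 3 true → odd ✓
{e, v, w}: 3 true → odd ✓
{e, s, v}: 3 true → odd ✓
{s, v, w}: 3 true → odd ✓
{k, s}: 2 true → even ✓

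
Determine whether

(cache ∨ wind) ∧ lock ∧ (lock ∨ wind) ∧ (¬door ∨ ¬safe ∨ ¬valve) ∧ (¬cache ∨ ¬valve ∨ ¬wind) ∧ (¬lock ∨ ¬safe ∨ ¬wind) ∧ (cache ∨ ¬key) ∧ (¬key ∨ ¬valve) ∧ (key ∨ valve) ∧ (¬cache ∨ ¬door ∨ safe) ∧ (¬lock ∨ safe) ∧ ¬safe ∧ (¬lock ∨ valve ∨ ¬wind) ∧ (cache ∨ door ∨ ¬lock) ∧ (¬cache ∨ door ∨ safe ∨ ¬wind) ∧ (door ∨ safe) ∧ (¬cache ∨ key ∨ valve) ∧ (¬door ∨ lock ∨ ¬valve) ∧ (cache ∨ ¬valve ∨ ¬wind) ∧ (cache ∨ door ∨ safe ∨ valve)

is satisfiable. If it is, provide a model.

Case lock = True:
  (¬lock ∨ safe) forces safe = True.
  Clause (¬safe) is falsified — contradiction.
Case lock = False:
  Clause (lock) is falsified — contradiction.
Both cases fail, so the formula is unsatisfiable.

Unsatisfiable — no assignment works.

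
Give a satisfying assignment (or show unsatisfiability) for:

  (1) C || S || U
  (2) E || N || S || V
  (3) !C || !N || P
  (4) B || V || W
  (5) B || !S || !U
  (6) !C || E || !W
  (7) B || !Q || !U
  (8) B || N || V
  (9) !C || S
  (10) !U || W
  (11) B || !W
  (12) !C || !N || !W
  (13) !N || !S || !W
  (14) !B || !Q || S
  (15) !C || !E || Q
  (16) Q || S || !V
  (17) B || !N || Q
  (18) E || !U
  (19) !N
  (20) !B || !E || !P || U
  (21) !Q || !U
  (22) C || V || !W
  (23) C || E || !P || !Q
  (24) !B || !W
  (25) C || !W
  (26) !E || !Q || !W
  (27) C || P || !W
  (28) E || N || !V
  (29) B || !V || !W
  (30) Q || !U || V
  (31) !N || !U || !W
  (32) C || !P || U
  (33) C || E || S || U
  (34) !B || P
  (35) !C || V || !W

E: False, C: True, U: False, V: False, S: True, N: False, Q: True, P: True, B: True, W: False

Unit clause (!N) forces N = False.
Set E = False.
  then (E || !U) forces U = False.
  then (E || N || !V) forces V = False.
  then (E || N || S || V) forces S = True.
  then (B || N || V) forces B = True.
  then (!B || !W) forces W = False.
  then (!B || P) forces P = True.
  then (C || !P || U) forces C = True.
Set Q = True.
All clauses satisfied.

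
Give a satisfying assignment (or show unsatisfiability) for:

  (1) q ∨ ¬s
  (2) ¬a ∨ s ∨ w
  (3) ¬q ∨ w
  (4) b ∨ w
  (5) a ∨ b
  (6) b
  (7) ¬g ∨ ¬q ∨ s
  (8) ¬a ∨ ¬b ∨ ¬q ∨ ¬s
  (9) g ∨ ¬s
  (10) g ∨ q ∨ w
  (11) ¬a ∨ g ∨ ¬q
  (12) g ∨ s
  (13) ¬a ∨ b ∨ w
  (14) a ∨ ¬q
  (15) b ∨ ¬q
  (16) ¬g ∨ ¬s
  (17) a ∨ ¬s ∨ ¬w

w = True, g = True, a = False, q = False, b = True, s = False

Unit clause (b) forces b = True.
Set w = True.
Try g = False:
  (g ∨ ¬s) forces s = False.
  clause (g ∨ s) is falsified — backtrack.
So g = True.
  then (¬g ∨ ¬s) forces s = False.
  then (¬g ∨ ¬q ∨ s) forces q = False.
Set a = False.
All clauses satisfied.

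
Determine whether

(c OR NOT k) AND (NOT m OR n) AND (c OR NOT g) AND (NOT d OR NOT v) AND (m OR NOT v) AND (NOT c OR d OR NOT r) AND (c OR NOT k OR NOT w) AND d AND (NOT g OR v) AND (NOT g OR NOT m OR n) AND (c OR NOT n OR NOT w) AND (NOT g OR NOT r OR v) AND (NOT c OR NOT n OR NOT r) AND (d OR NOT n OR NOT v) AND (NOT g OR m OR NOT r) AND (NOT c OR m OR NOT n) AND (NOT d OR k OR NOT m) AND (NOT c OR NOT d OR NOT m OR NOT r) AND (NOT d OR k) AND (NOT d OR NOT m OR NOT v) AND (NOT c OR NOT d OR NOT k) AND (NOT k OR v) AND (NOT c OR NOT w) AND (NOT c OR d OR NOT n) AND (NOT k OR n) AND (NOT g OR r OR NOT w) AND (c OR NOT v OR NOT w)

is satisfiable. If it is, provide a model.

Case d = True:
  (NOT d OR NOT v) forces v = False.
  (NOT g OR v) forces g = False.
  (NOT d OR k) forces k = True.
  Clause (NOT k OR v) is falsified — contradiction.
Case d = False:
  Clause (d) is falsified — contradiction.
Both cases fail, so the formula is unsatisfiable.

Unsatisfiable — no assignment works.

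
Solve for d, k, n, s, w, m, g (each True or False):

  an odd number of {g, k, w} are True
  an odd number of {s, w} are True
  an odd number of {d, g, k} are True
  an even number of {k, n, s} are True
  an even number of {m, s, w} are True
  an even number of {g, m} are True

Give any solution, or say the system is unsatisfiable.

d = False, k = False, n = True, s = True, w = False, m = True, g = True

{g, k, w}: 1 true → odd ✓
{s, w}: 1 true → odd ✓
{d, g, k}: 1 true → odd ✓
{k, n, s}: 2 true → even ✓
{m, s, w}: 2 true → even ✓
{g, m}: 2 true → even ✓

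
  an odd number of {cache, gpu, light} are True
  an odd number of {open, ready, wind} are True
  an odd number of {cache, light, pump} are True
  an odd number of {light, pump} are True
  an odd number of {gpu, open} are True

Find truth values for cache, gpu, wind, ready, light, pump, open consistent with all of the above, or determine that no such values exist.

cache = False; gpu = True; wind = False; ready = True; light = False; pump = True; open = False

{cache, gpu, light}: 1 true → odd ✓
{open, ready, wind}: 1 true → odd ✓
{cache, light, pump}: 1 true → odd ✓
{light, pump}: 1 true → odd ✓
{gpu, open}: 1 true → odd ✓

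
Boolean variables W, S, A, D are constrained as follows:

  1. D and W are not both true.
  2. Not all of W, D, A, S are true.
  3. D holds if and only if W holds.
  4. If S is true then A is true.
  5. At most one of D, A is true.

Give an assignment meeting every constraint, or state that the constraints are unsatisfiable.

W = False, S = True, A = True, D = False

  (1) D=F, W=F — not both ✓
  (2) {W, D, A, S}: 2/4 true — not all ✓
  (3) D=F, W=F — same ✓
  (4) S=T ⇒ A: T ✓
  (5) {D, A}: 1 true — at most one ✓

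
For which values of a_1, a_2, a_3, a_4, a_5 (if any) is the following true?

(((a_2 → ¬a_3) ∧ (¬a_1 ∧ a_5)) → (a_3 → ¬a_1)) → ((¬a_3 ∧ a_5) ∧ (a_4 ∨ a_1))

a_1 = True, a_2 = True, a_3 = False, a_4 = False, a_5 = True

  (((a_2 → ¬a_3) ∧ (¬a_1 ∧ a_5)) → (a_3 → ¬a_1)) → ((¬a_3 ∧ a_5) ∧ (a_4 ∨ a_1)) = True
    ((a_2 → ¬a_3) ∧ (¬a_1 ∧ a_5)) → (a_3 → ¬a_1) = True
      (a_2 → ¬a_3) ∧ (¬a_1 ∧ a_5) = False
        a_2 → ¬a_3 = True
          ¬a_3 = True
        ¬a_1 ∧ a_5 = False
          ¬a_1 = False
      a_3 → ¬a_1 = True
        ¬a_1 = False
    (¬a_3 ∧ a_5) ∧ (a_4 ∨ a_1) = True
      ¬a_3 ∧ a_5 = True
        ¬a_3 = True
      a_4 ∨ a_1 = True
The formula evaluates to True.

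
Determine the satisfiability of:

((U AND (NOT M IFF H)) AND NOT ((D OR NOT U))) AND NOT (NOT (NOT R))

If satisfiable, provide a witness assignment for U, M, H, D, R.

U = True, M = False, H = True, D = False, R = False

  (U AND (NOT M IFF H)) AND NOT ((D OR NOT U)) = True
    U AND (NOT M IFF H) = True
      NOT M IFF H = True
        NOT M = True
    NOT ((D OR NOT U)) = True
      D OR NOT U = False
        NOT U = False
  NOT (NOT (NOT R)) = True
    NOT (NOT R) = False
      NOT R = True
Both conjuncts True, so the formula holds.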